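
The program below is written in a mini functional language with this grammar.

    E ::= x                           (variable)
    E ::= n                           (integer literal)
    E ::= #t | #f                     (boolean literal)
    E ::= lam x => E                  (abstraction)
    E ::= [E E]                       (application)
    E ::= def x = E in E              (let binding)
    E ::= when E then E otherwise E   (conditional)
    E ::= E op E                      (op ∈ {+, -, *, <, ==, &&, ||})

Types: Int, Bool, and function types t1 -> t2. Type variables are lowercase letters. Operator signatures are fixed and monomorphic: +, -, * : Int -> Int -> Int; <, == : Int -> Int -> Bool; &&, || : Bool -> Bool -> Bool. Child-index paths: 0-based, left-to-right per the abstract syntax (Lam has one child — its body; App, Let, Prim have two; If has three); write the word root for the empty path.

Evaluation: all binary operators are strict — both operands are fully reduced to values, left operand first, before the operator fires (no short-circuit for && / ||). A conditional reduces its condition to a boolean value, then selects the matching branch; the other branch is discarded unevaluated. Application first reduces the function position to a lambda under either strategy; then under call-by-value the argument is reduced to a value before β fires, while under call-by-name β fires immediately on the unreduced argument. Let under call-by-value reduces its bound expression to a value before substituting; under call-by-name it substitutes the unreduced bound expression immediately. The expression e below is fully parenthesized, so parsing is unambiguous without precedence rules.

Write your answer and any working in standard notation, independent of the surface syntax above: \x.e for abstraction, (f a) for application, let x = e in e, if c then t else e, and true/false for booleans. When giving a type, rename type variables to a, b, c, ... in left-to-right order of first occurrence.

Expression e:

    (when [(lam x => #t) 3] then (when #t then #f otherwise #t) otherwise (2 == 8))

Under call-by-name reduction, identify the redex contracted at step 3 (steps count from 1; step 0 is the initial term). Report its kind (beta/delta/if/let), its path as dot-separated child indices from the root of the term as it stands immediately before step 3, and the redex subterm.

Answer: if at root : (if true then false else true)

Working:
step 0: (if ((\x.true) 3) then (if true then false else true) else (2 == 8))
step 1: [beta@0] (if true then (if true then false else true) else (2 == 8))
step 2: [if@root] (if true then false else true)
step 3: [if@root] false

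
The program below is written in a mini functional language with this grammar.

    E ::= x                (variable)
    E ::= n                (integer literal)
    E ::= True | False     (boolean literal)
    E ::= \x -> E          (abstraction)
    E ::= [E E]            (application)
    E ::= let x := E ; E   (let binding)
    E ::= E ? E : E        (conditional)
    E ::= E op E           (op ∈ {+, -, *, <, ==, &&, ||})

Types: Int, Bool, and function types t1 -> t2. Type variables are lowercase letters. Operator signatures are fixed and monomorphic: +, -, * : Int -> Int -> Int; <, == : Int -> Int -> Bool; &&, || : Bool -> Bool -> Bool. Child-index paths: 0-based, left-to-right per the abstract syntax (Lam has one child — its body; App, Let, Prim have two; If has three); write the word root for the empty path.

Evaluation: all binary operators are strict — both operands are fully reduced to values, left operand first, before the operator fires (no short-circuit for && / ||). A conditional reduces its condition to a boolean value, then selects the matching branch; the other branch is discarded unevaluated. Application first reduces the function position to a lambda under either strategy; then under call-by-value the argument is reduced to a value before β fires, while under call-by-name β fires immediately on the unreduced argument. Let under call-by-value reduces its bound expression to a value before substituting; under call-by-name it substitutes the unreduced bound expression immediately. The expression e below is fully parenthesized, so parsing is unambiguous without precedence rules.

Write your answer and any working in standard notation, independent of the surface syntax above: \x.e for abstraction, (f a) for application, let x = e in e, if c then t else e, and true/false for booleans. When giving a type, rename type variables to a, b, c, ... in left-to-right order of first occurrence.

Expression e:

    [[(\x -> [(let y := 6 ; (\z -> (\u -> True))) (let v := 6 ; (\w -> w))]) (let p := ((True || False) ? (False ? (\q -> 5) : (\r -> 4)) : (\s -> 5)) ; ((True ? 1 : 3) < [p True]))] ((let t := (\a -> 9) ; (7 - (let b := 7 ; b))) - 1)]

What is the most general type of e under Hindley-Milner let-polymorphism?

Answer: Bool

Trace:
let y : Int
\u._ : c -> Bool
\z._ : b -> c -> Bool
let v : Int
w : d
\w._ : d -> d
  unify b -> c -> Bool ~ (d -> d) -> e
  unify b ~ d -> d
  unify c -> Bool ~ e
_ _ : c -> Bool
\x._ : a -> c -> Bool
  unify Bool ~ Bool
  unify Bool ~ Bool
  unify Bool ~ Bool
  unify Bool ~ Bool
\q._ : f -> Int
\r._ : g -> Int
  unify f -> Int ~ g -> Int
  unify f ~ g
  unify Int ~ Int
\s._ : h -> Int
  unify g -> Int ~ h -> Int
  unify g ~ h
  unify Int ~ Int
let p : forall. h -> Int
  unify Bool ~ Bool
  unify Int ~ Int
  unify Int ~ Int
p : i -> Int
  unify i -> Int ~ Bool -> j
  unify i ~ Bool
  unify Int ~ j
_ _ : Int
  unify Int ~ Int
  unify a -> c -> Bool ~ Bool -> k
  unify a ~ Bool
  unify c -> Bool ~ k
_ _ : c -> Bool
\a._ : l -> Int
let t : forall. l -> Int
  unify Int ~ Int
let b : Int
b : Int
  unify Int ~ Int
  unify Int ~ Int
  unify Int ~ Int
  unify c -> Bool ~ Int -> m
  unify c ~ Int
  unify Bool ~ m
_ _ : Bool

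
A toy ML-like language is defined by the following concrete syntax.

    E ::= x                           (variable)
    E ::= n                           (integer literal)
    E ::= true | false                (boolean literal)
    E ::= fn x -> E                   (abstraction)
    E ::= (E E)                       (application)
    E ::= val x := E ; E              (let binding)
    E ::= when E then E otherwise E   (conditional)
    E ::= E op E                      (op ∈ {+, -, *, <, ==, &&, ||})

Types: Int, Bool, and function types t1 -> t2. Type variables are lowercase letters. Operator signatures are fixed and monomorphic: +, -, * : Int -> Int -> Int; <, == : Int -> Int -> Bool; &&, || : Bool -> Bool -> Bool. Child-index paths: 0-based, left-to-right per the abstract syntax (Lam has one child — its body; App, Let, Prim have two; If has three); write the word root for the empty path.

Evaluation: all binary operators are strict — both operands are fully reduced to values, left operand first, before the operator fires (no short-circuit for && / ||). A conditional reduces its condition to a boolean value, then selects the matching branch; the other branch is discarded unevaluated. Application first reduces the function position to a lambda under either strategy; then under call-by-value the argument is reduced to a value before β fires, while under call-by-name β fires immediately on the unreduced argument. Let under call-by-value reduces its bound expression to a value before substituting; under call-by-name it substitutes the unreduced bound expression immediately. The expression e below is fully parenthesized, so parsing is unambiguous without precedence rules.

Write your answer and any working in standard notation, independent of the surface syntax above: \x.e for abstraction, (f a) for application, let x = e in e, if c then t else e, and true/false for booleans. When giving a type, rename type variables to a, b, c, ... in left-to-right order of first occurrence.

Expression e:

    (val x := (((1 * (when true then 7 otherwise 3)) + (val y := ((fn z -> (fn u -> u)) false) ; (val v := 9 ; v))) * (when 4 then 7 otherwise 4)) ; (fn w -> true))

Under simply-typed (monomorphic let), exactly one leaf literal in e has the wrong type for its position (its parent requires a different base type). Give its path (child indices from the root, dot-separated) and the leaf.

Answer: 0.1.0 : 4

Derivation:
  unify Int ~ Int
  unify Bool ~ Bool
  unify Int ~ Int
  unify Int ~ Int
  unify Int ~ Int
u : b
\u._ : b -> b
\z._ : a -> b -> b
  unify a -> b -> b ~ Bool -> c
  unify a ~ Bool
  unify b -> b ~ c
_ _ : b -> b
let y : b -> b
let v : Int
v : Int
  unify Int ~ Int
  unify Int ~ Int
  unify Int ~ Bool
  FAIL: mismatch Int ~ Bool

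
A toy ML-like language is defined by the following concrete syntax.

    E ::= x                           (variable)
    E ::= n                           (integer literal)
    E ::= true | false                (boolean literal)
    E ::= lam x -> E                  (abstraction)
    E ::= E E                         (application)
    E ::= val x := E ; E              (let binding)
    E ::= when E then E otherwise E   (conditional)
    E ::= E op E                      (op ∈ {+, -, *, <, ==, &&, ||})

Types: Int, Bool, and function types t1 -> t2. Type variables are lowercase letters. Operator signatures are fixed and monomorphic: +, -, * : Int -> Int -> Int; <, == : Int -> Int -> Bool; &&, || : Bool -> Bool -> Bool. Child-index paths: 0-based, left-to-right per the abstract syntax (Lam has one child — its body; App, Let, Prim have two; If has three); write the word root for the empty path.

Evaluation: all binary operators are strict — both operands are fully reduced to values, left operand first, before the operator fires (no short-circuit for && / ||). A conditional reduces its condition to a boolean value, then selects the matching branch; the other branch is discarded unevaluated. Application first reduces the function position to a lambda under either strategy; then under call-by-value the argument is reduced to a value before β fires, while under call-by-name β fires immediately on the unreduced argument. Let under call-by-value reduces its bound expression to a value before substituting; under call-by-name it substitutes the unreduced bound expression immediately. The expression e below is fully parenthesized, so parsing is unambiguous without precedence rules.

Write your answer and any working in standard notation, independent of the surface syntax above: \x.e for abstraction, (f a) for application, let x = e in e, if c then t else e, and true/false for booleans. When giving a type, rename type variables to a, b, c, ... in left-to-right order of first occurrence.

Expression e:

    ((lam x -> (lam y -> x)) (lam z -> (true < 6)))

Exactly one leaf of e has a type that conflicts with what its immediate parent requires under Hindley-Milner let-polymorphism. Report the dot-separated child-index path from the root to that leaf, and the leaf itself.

Answer: 1.0.0 : true

Working:
x : a
\y._ : b -> a
\x._ : a -> b -> a
  unify Bool ~ Int
  FAIL: mismatch Bool ~ Int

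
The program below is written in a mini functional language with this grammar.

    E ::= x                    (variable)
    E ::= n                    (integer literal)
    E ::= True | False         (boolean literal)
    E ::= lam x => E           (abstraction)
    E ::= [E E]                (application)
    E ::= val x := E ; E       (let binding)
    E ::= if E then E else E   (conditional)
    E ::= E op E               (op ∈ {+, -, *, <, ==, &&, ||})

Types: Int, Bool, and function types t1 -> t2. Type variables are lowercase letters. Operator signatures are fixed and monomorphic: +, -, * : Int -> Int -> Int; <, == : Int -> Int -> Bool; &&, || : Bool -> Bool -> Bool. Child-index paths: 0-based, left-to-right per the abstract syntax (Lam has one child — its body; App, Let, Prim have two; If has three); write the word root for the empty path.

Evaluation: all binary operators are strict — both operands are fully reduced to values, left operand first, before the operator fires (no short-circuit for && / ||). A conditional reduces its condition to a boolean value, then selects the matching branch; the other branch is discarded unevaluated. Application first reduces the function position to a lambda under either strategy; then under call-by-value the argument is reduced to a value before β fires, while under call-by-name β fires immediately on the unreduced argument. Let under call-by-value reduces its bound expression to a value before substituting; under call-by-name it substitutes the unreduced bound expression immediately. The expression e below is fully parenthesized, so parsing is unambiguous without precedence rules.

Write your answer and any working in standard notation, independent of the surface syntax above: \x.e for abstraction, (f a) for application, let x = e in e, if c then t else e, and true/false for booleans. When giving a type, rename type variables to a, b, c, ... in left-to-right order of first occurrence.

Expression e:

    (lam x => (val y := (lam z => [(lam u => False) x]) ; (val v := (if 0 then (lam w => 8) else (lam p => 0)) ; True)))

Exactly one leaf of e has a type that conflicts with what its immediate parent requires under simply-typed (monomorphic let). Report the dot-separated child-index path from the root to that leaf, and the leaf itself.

Answer: 0.1.0.0 : 0

Derivation:
\u._ : c -> Bool
x : a
  unify c -> Bool ~ a -> d
  unify c ~ a
  unify Bool ~ d
_ _ : Bool
\z._ : b -> Bool
let y : b -> Bool
  unify Int ~ Bool
  FAIL: mismatch Int ~ Bool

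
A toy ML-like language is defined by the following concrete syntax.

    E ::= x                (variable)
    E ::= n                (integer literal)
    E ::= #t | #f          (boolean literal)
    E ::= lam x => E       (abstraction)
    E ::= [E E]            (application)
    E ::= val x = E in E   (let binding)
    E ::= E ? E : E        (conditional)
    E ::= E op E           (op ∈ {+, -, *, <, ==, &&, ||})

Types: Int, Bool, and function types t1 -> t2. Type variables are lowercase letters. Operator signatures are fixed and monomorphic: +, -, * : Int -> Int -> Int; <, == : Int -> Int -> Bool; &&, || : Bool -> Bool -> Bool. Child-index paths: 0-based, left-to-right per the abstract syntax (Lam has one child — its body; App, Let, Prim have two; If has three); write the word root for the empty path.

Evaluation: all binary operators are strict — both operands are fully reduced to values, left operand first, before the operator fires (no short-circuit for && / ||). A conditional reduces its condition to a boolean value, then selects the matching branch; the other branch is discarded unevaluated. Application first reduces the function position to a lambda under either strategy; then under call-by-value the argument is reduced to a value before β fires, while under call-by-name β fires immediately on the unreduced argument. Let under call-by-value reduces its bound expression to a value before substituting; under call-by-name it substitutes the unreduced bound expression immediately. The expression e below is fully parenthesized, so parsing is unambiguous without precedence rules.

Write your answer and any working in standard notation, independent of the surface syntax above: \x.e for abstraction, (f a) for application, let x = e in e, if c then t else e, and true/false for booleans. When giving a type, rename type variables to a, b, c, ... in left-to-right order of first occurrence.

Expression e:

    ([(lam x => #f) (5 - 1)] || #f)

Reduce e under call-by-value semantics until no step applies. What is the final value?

Derivation:
step 0: (((\x.false) (5 - 1)) || false)
step 1: [delta@0.1] (((\x.false) 4) || false)
step 2: [beta@0] (false || false)
step 3: [delta@root] false

Answer: false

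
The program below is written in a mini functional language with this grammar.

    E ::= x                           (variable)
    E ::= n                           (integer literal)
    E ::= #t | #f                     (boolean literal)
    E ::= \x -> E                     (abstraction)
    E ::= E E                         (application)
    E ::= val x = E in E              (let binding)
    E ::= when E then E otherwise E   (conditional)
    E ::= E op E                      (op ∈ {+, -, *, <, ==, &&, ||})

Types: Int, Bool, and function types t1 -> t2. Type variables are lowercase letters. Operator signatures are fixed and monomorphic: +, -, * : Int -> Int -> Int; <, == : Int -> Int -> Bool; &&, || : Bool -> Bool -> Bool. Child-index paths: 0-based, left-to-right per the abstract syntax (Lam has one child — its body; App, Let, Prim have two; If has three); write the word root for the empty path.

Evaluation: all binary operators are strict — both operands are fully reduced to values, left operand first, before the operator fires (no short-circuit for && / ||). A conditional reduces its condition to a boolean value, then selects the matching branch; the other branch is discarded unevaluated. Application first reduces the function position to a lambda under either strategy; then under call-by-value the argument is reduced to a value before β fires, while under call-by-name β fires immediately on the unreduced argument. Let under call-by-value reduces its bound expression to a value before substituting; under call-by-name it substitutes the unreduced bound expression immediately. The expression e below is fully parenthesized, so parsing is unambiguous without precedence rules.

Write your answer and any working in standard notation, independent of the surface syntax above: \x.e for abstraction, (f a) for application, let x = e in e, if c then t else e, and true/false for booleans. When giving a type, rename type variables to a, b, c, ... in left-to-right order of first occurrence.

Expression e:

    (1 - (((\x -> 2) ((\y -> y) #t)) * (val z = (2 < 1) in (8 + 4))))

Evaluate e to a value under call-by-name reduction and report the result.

Answer: -23

Trace:
step 0: (1 - (((\x.2) ((\y.y) true)) * (let z = (2 < 1) in (8 + 4))))
step 1: [beta@1.0] (1 - (2 * (let z = (2 < 1) in (8 + 4))))
step 2: [let@1.1] (1 - (2 * (8 + 4)))
step 3: [delta@1.1] (1 - (2 * 12))
step 4: [delta@1] (1 - 24)
step 5: [delta@root] -23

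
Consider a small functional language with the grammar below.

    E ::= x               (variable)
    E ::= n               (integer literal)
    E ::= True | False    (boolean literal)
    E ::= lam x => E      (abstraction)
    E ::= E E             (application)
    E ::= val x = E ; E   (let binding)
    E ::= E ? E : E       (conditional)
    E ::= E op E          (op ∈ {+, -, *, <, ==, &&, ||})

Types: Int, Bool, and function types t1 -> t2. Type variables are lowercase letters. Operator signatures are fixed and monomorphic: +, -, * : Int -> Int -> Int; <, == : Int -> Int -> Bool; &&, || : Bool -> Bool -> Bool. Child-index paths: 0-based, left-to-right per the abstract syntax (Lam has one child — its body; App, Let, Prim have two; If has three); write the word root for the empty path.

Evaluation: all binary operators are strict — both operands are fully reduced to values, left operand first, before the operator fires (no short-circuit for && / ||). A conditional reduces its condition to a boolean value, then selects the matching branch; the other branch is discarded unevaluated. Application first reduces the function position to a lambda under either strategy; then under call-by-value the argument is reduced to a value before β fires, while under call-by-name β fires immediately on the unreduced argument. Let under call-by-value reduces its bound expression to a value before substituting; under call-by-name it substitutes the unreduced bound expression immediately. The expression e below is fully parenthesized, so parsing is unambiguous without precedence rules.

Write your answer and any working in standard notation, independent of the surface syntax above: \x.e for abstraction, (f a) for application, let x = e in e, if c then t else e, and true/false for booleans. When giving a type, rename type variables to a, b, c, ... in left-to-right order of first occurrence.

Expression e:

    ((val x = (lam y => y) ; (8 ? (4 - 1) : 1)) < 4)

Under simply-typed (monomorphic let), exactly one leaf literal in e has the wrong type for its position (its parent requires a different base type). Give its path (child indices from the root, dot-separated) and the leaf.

Working:
y : a
\y._ : a -> a
let x : a -> a
  unify Int ~ Bool
  FAIL: mismatch Int ~ Bool

Answer: 0.1.0 : 8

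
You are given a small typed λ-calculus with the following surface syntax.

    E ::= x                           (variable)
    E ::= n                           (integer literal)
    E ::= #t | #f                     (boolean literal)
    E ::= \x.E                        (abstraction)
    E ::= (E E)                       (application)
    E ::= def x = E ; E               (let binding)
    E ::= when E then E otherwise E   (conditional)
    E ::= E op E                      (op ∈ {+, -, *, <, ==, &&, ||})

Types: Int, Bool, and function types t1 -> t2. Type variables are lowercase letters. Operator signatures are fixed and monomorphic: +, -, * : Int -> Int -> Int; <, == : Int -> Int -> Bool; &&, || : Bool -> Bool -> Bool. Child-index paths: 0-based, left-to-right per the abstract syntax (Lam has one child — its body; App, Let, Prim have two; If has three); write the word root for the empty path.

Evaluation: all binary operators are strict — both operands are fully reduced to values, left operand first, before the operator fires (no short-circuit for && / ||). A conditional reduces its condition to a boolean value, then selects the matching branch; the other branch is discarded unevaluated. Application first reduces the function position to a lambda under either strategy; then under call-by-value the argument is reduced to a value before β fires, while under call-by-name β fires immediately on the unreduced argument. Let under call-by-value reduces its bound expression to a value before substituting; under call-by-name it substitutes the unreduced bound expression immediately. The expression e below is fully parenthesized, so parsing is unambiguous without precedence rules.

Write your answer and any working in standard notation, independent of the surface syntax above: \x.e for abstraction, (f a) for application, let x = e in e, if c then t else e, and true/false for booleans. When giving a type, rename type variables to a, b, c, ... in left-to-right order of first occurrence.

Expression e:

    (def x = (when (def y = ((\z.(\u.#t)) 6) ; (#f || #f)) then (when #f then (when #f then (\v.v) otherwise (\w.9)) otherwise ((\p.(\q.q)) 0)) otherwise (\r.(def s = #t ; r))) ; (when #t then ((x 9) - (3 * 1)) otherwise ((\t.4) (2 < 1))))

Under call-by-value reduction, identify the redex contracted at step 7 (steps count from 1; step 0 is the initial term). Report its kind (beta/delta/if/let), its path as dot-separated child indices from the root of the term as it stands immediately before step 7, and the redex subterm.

Answer: beta at 0 : ((\r.(let s = true in r)) 9)

Trace:
step 0: (let x = (if (let y = ((\z.(\u.true)) 6) in (false || false)) then (if false then (if false then (\v.v) else (\w.9)) else ((\p.(\q.q)) 0)) else (\r.(let s = true in r))) in (if true then ((x 9) - (3 * 1)) else ((\t.4) (2 < 1))))
step 1: [beta@0.0.0] (let x = (if (let y = (\u.true) in (false || false)) then (if false then (if false then (\v.v) else (\w.9)) else ((\p.(\q.q)) 0)) else (\r.(let s = true in r))) in (if true then ((x 9) - (3 * 1)) else ((\t.4) (2 < 1))))
step 2: [let@0.0] (let x = (if (false || false) then (if false then (if false then (\v.v) else (\w.9)) else ((\p.(\q.q)) 0)) else (\r.(let s = true in r))) in (if true then ((x 9) - (3 * 1)) else ((\t.4) (2 < 1))))
step 3: [delta@0.0] (let x = (if false then (if false then (if false then (\v.v) else (\w.9)) else ((\p.(\q.q)) 0)) else (\r.(let s = true in r))) in (if true then ((x 9) - (3 * 1)) else ((\t.4) (2 < 1))))
step 4: [if@0] (let x = (\r.(let s = true in r)) in (if true then ((x 9) - (3 * 1)) else ((\t.4) (2 < 1))))
step 5: [let@root] (if true then (((\r.(let s = true in r)) 9) - (3 * 1)) else ((\t.4) (2 < 1)))
step 6: [if@root] (((\r.(let s = true in r)) 9) - (3 * 1))
step 7: [beta@0] ((let s = true in 9) - (3 * 1))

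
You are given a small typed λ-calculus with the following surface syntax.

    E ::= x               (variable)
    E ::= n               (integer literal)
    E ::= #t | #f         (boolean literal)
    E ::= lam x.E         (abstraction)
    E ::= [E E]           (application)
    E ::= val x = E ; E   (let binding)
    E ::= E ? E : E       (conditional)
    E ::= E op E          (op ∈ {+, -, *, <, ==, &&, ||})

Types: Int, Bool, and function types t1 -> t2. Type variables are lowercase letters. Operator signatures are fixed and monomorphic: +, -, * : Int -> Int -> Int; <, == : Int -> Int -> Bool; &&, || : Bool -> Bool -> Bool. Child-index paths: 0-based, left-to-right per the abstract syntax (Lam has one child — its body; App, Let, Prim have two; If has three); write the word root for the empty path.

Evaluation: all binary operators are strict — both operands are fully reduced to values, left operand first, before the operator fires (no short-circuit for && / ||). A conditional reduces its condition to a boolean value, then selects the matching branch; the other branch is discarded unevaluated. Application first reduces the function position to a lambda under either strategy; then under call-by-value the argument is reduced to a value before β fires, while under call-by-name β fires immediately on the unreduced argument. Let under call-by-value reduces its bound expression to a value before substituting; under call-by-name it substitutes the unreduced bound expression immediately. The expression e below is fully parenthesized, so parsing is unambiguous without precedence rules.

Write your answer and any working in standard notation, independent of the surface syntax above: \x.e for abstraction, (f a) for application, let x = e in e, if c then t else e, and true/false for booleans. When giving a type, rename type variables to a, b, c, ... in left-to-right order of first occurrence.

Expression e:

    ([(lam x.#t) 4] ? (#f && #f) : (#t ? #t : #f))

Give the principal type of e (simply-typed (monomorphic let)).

Trace:
\x._ : a -> Bool
  unify a -> Bool ~ Int -> b
  unify a ~ Int
  unify Bool ~ b
_ _ : Bool
  unify Bool ~ Bool
  unify Bool ~ Bool
  unify Bool ~ Bool
  unify Bool ~ Bool
  unify Bool ~ Bool
  unify Bool ~ Bool

Answer: Bool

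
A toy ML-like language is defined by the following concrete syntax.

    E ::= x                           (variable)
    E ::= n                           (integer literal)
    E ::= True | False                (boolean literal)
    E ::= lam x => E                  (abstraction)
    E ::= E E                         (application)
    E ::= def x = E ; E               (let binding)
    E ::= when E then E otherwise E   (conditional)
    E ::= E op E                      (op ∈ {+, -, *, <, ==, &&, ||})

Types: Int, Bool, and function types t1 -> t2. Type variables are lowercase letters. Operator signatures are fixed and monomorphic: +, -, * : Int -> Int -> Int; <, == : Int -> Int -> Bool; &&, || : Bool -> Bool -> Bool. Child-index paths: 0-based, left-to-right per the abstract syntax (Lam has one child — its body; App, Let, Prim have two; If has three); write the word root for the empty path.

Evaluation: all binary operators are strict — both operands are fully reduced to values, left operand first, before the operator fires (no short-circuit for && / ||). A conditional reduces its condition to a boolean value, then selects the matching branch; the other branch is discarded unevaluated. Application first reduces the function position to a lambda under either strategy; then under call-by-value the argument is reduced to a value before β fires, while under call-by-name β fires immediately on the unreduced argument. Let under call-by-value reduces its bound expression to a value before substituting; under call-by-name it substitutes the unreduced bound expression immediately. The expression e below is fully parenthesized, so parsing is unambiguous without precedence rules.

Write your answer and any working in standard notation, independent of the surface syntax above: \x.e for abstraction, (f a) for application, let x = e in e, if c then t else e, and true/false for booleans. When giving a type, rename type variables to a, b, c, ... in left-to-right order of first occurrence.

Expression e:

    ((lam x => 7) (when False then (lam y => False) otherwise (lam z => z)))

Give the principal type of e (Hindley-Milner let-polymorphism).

Derivation:
\x._ : a -> Int
  unify Bool ~ Bool
\y._ : b -> Bool
z : c
\z._ : c -> c
  unify b -> Bool ~ c -> c
  unify b ~ c
  unify Bool ~ c
  unify a -> Int ~ (Bool -> Bool) -> d
  unify a ~ Bool -> Bool
  unify Int ~ d
_ _ : Int

Answer: Int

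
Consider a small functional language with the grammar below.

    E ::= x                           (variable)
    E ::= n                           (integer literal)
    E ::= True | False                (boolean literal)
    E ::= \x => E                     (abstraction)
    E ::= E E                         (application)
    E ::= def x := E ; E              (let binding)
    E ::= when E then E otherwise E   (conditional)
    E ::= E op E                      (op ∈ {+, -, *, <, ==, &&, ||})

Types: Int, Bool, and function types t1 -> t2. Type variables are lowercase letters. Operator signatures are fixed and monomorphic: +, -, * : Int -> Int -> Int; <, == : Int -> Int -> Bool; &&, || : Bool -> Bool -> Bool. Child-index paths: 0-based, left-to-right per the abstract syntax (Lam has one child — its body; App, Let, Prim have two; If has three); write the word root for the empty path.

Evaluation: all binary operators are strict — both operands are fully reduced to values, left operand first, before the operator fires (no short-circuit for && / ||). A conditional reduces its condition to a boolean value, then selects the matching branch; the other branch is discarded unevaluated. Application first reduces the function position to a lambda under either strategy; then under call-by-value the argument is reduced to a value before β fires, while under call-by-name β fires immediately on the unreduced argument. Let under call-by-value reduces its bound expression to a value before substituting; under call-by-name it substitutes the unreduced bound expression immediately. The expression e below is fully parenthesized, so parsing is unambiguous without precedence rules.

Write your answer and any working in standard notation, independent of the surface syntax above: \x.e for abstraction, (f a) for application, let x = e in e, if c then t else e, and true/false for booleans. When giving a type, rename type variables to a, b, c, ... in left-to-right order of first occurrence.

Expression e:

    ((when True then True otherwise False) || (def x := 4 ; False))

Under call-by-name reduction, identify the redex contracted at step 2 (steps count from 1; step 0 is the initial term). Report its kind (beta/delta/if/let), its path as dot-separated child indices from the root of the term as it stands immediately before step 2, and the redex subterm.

Derivation:
step 0: ((if true then true else false) || (let x = 4 in false))
step 1: [if@0] (true || (let x = 4 in false))
step 2: [let@1] (true || false)

Answer: let at 1 : (let x = 4 in false)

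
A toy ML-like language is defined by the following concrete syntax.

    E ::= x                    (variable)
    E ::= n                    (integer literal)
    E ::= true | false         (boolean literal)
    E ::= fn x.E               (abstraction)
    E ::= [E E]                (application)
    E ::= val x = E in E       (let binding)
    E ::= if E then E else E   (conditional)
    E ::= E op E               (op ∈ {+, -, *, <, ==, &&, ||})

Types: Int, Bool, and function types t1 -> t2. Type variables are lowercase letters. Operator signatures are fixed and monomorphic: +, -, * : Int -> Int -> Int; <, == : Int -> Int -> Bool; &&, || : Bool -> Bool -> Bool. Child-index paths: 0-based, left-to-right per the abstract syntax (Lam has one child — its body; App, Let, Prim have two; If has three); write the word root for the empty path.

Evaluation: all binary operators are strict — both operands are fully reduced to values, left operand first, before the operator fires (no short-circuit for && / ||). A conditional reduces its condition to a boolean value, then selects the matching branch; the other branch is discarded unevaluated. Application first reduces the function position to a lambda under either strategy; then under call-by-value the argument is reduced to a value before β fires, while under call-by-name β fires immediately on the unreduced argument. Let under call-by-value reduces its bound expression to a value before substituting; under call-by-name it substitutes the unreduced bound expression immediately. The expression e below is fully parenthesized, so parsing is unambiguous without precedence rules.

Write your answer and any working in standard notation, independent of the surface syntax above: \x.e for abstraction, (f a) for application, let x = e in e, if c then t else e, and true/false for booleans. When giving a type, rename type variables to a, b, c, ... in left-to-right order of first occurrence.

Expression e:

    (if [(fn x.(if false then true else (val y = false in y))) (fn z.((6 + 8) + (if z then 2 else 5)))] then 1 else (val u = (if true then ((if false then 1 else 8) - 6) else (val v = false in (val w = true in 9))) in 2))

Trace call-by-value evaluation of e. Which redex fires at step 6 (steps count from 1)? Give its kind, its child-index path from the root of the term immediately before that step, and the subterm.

Trace:
step 0: (if ((\x.(if false then true else (let y = false in y))) (\z.((6 + 8) + (if z then 2 else 5)))) then 1 else (let u = (if true then ((if false then 1 else 8) - 6) else (let v = false in (let w = true in 9))) in 2))
step 1: [beta@0] (if (if false then true else (let y = false in y)) then 1 else (let u = (if true then ((if false then 1 else 8) - 6) else (let v = false in (let w = true in 9))) in 2))
step 2: [if@0] (if (let y = false in y) then 1 else (let u = (if true then ((if false then 1 else 8) - 6) else (let v = false in (let w = true in 9))) in 2))
step 3: [let@0] (if false then 1 else (let u = (if true then ((if false then 1 else 8) - 6) else (let v = false in (let w = true in 9))) in 2))
step 4: [if@root] (let u = (if true then ((if false then 1 else 8) - 6) else (let v = false in (let w = true in 9))) in 2)
step 5: [if@0] (let u = ((if false then 1 else 8) - 6) in 2)
step 6: [if@0.0] (let u = (8 - 6) in 2)

Answer: if at 0.0 : (if false then 1 else 8)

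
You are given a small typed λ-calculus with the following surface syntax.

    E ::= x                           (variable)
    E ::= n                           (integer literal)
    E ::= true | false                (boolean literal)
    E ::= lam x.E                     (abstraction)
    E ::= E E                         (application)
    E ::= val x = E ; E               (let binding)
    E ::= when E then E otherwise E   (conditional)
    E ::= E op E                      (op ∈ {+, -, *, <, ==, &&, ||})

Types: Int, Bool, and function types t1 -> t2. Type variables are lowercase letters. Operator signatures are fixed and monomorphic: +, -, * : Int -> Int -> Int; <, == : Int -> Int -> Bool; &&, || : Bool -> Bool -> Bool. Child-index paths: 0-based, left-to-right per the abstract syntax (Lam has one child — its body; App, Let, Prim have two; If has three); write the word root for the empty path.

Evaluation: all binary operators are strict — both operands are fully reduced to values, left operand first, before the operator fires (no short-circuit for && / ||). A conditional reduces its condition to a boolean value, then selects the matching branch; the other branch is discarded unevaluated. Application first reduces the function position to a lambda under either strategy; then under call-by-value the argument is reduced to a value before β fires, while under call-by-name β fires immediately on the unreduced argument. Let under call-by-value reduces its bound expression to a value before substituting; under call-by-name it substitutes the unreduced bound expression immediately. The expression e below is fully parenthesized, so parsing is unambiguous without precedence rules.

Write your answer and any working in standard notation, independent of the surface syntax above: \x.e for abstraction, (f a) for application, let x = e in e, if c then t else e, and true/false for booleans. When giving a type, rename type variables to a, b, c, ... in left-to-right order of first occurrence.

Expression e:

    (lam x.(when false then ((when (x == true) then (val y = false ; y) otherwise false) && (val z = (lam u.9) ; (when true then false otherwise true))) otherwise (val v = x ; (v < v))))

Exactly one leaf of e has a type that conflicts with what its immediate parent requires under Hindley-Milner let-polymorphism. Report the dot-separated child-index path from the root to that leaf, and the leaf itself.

Trace:
  unify Bool ~ Bool
x : a
  unify a ~ Int
  unify Bool ~ Int
  FAIL: mismatch Bool ~ Int

Answer: 0.1.0.0.1 : true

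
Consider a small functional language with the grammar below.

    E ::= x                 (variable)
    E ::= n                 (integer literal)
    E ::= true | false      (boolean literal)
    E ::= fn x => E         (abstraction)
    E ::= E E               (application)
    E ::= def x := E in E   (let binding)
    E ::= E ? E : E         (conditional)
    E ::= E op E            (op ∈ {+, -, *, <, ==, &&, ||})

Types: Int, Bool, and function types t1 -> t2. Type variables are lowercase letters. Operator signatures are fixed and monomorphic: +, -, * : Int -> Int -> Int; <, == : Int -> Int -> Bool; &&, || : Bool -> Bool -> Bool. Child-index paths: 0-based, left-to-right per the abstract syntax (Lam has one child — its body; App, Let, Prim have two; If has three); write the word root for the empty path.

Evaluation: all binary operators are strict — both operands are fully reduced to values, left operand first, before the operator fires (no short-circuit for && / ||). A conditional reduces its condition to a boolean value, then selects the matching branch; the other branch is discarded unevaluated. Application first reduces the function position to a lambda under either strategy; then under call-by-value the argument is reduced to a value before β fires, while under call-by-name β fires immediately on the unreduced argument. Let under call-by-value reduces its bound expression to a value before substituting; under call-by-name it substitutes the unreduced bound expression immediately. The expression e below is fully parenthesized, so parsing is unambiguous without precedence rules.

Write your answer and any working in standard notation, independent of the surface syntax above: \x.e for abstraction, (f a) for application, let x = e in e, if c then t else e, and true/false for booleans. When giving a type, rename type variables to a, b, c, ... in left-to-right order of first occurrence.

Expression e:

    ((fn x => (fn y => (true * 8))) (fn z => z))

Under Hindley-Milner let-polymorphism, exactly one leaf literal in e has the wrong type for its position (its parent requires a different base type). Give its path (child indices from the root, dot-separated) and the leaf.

Trace:
  unify Bool ~ Int
  FAIL: mismatch Bool ~ Int

Answer: 0.0.0.0 : true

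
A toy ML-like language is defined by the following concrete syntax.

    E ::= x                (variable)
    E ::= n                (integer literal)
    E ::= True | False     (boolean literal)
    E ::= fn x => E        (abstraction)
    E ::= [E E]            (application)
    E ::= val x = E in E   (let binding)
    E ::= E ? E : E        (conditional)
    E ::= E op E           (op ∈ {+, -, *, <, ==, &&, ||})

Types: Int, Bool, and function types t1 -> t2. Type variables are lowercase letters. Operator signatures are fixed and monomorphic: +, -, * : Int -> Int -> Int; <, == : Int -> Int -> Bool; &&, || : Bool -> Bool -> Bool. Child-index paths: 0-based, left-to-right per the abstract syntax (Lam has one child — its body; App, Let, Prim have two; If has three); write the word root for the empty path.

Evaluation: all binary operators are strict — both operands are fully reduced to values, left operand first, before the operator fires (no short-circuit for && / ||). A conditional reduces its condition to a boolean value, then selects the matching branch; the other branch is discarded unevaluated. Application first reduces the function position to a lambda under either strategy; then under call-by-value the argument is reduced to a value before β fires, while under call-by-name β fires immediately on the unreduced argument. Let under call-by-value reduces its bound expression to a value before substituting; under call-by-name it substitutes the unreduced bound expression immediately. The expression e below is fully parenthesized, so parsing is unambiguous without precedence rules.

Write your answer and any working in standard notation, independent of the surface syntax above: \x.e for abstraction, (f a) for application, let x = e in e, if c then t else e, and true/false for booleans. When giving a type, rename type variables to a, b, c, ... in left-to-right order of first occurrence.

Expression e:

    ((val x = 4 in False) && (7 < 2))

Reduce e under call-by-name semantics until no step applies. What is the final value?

Trace:
step 0: ((let x = 4 in false) && (7 < 2))
step 1: [let@0] (false && (7 < 2))
step 2: [delta@1] (false && false)
step 3: [delta@root] false

Answer: false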